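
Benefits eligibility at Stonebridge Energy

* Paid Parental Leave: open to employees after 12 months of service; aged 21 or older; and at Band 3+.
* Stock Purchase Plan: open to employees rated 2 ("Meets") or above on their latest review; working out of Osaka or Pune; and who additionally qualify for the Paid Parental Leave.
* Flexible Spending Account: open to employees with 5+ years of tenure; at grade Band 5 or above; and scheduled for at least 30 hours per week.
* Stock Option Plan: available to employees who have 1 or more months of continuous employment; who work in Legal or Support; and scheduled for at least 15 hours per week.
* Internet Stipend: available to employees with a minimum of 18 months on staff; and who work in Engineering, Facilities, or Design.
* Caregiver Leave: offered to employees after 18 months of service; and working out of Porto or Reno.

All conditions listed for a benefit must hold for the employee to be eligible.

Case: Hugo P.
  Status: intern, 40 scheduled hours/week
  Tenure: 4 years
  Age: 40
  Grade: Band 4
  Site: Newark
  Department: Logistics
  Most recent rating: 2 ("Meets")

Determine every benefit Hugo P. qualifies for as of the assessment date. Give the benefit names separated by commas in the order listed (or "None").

Paid Parental Leave

Paid Parental Leave — service 4 years ≥ 12 months (≈360 days) ✓; age 40 ≥ 21 ✓; grade Band 4 ≥ Band 3 ✓ → eligible.
Stock Purchase Plan — rating 2 ≥ 2 ✓; site Newark ✗ (not Osaka or Pune) → not eligible.
Flexible Spending Account — service 4 years < 5 years ✗ → not eligible.
Stock Option Plan — service 4 years ≥ 1 month (≈30 days) ✓; dept Logistics ✗ → not eligible.
Internet Stipend — service 4 years ≥ 18 months (≈540 days) ✓; dept Logistics ✗ → not eligible.
Caregiver Leave — service 4 years ≥ 18 months (≈540 days) ✓; site Newark ✗ (not Porto or Reno) → not eligible.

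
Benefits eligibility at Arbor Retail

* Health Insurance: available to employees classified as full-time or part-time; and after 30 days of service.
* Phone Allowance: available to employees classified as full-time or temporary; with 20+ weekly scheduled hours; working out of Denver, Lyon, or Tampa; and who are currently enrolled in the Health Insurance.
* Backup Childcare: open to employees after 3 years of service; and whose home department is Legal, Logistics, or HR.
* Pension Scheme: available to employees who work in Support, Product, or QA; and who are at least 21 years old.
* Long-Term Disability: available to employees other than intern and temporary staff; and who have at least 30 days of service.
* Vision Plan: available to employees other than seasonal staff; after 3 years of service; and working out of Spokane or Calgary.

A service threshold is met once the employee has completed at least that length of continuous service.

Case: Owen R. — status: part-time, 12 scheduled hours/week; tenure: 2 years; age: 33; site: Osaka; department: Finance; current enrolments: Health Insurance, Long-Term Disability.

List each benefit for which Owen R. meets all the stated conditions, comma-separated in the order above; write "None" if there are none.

Health Insurance, Long-Term Disability

Health Insurance — status part-time ✓; service 2 years ≥ 30 days ✓ → eligible.
Phone Allowance — status part-time ✗ (requires full-time or temporary) → not eligible.
Backup Childcare — service 2 years < 3 years ✗ → not eligible.
Pension Scheme — dept Finance ✗ → not eligible.
Long-Term Disability — status part-time ✓ (not excluded); service 2 years ≥ 30 days ✓ → eligible.
Vision Plan — status part-time ✓ (not excluded); service 2 years < 3 years ✗ → not eligible.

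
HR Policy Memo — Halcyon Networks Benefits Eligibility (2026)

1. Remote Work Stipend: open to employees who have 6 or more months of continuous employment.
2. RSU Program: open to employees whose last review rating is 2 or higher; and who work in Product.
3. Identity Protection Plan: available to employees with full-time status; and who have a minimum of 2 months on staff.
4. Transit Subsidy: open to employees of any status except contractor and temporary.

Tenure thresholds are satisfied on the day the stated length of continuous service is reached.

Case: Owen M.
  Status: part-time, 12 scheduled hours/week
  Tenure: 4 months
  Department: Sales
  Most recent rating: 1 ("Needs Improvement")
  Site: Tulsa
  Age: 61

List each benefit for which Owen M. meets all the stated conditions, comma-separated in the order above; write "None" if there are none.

Remote Work Stipend — service 4 months < 6 months ✗ → not eligible.
RSU Program — rating 1 < 2 ✗ → not eligible.
Identity Protection Plan — status part-time ✗ (requires full-time) → not eligible.
Transit Subsidy — status part-time ✓ (not excluded) → eligible.

Transit Subsidy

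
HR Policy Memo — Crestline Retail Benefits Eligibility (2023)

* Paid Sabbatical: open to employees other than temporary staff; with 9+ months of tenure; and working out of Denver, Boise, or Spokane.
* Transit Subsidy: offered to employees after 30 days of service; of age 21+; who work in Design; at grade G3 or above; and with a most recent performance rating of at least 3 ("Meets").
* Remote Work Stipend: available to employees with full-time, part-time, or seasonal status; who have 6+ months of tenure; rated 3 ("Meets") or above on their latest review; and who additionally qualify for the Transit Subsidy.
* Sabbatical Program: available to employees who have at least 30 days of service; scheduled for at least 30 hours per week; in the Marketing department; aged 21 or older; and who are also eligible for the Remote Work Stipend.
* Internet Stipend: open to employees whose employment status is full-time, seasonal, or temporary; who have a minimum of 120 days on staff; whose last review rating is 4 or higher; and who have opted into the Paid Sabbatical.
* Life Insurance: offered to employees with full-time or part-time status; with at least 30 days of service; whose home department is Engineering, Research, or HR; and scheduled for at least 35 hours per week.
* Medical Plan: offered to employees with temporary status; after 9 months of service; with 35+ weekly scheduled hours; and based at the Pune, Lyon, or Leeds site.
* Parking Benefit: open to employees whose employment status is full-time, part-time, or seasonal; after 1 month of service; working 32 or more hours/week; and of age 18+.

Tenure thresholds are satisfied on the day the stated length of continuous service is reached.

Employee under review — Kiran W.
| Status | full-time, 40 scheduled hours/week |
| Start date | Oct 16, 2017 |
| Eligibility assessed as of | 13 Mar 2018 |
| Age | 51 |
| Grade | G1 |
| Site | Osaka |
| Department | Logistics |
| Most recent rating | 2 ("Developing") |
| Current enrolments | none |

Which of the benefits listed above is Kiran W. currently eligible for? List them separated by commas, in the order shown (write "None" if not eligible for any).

Parking Benefit

Service from Oct 16, 2017 to 13 Mar 2018: 148 days.
Paid Sabbatical — status full-time ✓ (not excluded); service 148 days < 9 months (≈270 days) ✗ → not eligible.
Transit Subsidy — service 148 days ≥ 30 days ✓; age 51 ≥ 21 ✓; dept Logistics ✗ → not eligible.
Remote Work Stipend — status full-time ✓; service 148 days < 6 months (≈180 days) ✗ → not eligible.
Sabbatical Program — service 148 days ≥ 30 days ✓; 40 hrs/wk ≥ 30 ✓; dept Logistics ✗ → not eligible.
Internet Stipend — status full-time ✓; service 148 days ≥ 120 days ✓; rating 2 < 4 ✗ → not eligible.
Life Insurance — status full-time ✓; service 148 days ≥ 30 days ✓; dept Logistics ✗ → not eligible.
Medical Plan — status full-time ✗ (requires temporary) → not eligible.
Parking Benefit — status full-time ✓; service 148 days ≥ 1 month (≈30 days) ✓; 40 hrs/wk ≥ 32 ✓; age 51 ≥ 18 ✓ → eligible.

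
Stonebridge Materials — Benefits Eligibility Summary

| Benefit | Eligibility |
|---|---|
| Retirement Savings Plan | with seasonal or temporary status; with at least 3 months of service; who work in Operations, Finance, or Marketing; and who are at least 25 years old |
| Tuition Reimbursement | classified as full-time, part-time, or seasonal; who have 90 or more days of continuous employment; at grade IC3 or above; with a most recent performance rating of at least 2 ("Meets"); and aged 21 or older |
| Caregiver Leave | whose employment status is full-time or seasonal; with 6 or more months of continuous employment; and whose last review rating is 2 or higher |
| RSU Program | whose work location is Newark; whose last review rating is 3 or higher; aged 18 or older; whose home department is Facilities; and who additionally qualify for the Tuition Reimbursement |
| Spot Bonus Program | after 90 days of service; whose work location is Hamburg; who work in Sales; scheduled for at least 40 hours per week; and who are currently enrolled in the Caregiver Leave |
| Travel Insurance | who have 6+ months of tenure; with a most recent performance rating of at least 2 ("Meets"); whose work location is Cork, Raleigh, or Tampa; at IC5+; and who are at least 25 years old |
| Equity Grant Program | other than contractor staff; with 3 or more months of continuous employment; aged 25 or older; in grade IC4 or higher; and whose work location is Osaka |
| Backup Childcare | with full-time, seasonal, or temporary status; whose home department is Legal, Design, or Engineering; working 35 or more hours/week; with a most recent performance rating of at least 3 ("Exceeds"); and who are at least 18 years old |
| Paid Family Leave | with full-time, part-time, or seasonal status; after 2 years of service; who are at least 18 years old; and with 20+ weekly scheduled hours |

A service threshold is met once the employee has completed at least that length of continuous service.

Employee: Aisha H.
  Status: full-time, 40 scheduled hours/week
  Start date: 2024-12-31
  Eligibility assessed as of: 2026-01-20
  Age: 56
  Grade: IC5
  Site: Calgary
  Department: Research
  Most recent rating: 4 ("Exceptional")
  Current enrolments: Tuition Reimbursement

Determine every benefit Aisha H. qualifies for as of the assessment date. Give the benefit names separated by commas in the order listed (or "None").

Tuition Reimbursement, Caregiver Leave

Service from 2024-12-31 to 2026-01-20: 385 days.
Retirement Savings Plan — status full-time ✗ (requires seasonal or temporary) → not eligible.
Tuition Reimbursement — status full-time ✓; service 385 days ≥ 90 days ✓; grade IC5 ≥ IC3 ✓; rating 4 ≥ 2 ✓; age 56 ≥ 21 ✓ → eligible.
Caregiver Leave — status full-time ✓; service 385 days ≥ 6 months (≈180 days) ✓; rating 4 ≥ 2 ✓ → eligible.
RSU Program — site Calgary ✗ (not Newark) → not eligible.
Spot Bonus Program — service 385 days ≥ 90 days ✓; site Calgary ✗ (not Hamburg) → not eligible.
Travel Insurance — service 385 days ≥ 6 months (≈180 days) ✓; rating 4 ≥ 2 ✓; site Calgary ✗ (not Cork, Raleigh, or Tampa) → not eligible.
Equity Grant Program — status full-time ✓ (not excluded); service 385 days ≥ 3 months (≈90 days) ✓; age 56 ≥ 25 ✓; grade IC5 ≥ IC4 ✓; site Calgary ✗ (not Osaka) → not eligible.
Backup Childcare — status full-time ✓; dept Research ✗ → not eligible.
Paid Family Leave — status full-time ✓; service 385 days < 2 years (≈730 days) ✗ → not eligible.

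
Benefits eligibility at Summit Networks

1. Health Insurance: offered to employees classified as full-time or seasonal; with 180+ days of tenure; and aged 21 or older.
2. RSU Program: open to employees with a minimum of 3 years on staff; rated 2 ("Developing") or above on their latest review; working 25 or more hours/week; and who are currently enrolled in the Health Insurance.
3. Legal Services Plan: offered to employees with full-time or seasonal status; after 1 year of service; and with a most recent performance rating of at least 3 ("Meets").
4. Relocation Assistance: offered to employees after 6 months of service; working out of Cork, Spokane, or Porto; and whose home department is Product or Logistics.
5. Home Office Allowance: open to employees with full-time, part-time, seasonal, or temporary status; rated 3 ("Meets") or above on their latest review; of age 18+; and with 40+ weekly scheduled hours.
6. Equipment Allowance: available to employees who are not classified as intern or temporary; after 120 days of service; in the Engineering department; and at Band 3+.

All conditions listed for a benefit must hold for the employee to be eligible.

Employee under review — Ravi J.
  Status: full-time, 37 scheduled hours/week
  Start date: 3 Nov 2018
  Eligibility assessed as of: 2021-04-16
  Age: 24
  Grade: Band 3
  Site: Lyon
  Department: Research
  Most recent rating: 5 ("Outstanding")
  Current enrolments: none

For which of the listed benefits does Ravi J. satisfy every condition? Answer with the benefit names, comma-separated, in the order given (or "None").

Service from 3 Nov 2018 to 2021-04-16: 895 days.
Health Insurance — status full-time ✓; service 895 days ≥ 180 days ✓; age 24 ≥ 21 ✓ → eligible.
RSU Program — service 895 days < 3 years (≈1095 days) ✗ → not eligible.
Legal Services Plan — status full-time ✓; service 895 days ≥ 1 year (≈365 days) ✓; rating 5 ≥ 3 ✓ → eligible.
Relocation Assistance — service 895 days ≥ 6 months (≈180 days) ✓; site Lyon ✗ (not Cork, Spokane, or Porto) → not eligible.
Home Office Allowance — status full-time ✓; rating 5 ≥ 3 ✓; age 24 ≥ 18 ✓; 37 hrs/wk < 40 ✗ → not eligible.
Equipment Allowance — status full-time ✓ (not excluded); service 895 days ≥ 120 days ✓; dept Research ✗ → not eligible.

Health Insurance, Legal Services Plan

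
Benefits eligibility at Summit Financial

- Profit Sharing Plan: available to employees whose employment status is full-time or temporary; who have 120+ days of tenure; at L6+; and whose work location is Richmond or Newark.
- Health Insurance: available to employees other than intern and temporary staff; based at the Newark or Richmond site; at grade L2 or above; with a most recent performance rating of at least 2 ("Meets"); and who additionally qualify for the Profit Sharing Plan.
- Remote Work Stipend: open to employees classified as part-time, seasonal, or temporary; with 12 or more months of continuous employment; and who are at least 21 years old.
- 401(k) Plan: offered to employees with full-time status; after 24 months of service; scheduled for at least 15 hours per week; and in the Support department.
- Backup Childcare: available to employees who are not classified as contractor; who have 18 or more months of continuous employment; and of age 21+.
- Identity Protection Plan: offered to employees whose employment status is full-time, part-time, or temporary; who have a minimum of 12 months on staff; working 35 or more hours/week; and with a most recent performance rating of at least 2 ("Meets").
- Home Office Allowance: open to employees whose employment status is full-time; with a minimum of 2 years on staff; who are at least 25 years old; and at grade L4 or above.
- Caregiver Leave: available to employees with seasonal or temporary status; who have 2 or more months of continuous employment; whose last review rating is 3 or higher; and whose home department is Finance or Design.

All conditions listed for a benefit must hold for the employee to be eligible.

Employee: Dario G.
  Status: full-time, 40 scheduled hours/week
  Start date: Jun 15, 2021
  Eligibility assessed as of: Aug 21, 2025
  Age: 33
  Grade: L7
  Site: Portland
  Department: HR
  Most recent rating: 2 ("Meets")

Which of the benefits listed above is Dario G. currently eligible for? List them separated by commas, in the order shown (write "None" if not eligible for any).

Service from Jun 15, 2021 to Aug 21, 2025: 1528 days.
Profit Sharing Plan — status full-time ✓; service 1528 days ≥ 120 days ✓; grade L7 ≥ L6 ✓; site Portland ✗ (not Richmond or Newark) → not eligible.
Health Insurance — status full-time ✓ (not excluded); site Portland ✗ (not Newark or Richmond) → not eligible.
Remote Work Stipend — status full-time ✗ (requires part-time, seasonal, or temporary) → not eligible.
401(k) Plan — status full-time ✓; service 1528 days ≥ 24 months (≈720 days) ✓; 40 hrs/wk ≥ 15 ✓; dept HR ✗ → not eligible.
Backup Childcare — status full-time ✓ (not excluded); service 1528 days ≥ 18 months (≈540 days) ✓; age 33 ≥ 21 ✓ → eligible.
Identity Protection Plan — status full-time ✓; service 1528 days ≥ 12 months (≈360 days) ✓; 40 hrs/wk ≥ 35 ✓; rating 2 ≥ 2 ✓ → eligible.
Home Office Allowance — status full-time ✓; service 1528 days ≥ 2 years (≈730 days) ✓; age 33 ≥ 25 ✓; grade L7 ≥ L4 ✓ → eligible.
Caregiver Leave — status full-time ✗ (requires seasonal or temporary) → not eligible.

Backup Childcare, Identity Protection Plan, Home Office Allowance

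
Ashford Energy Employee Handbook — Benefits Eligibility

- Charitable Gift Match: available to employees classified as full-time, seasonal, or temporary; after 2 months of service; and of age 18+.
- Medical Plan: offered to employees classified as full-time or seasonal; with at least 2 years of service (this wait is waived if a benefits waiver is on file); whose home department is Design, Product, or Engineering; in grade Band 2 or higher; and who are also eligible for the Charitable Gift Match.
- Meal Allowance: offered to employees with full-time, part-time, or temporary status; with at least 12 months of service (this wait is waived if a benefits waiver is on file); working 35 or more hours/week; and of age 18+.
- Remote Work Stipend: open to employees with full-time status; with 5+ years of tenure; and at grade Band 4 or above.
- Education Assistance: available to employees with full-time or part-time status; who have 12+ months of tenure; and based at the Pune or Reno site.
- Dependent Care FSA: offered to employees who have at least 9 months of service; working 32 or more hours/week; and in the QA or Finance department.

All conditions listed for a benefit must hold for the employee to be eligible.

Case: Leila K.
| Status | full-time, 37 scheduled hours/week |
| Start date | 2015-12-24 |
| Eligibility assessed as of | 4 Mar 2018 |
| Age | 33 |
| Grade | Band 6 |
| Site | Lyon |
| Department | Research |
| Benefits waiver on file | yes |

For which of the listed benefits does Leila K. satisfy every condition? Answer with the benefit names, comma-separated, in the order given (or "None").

Charitable Gift Match, Meal Allowance

Service from 2015-12-24 to 4 Mar 2018: 801 days.
Charitable Gift Match — status full-time ✓; service 801 days ≥ 2 months (≈60 days) ✓; age 33 ≥ 18 ✓ → eligible.
Medical Plan — status full-time ✓; benefits waiver on file ✓; dept Research ✗ → not eligible.
Meal Allowance — status full-time ✓; benefits waiver on file ✓; 37 hrs/wk ≥ 35 ✓; age 33 ≥ 18 ✓ → eligible.
Remote Work Stipend — status full-time ✓; service 801 days < 5 years (≈1825 days) ✗ → not eligible.
Education Assistance — status full-time ✓; service 801 days ≥ 12 months (≈360 days) ✓; site Lyon ✗ (not Pune or Reno) → not eligible.
Dependent Care FSA — service 801 days ≥ 9 months (≈270 days) ✓; 37 hrs/wk ≥ 32 ✓; dept Research ✗ → not eligible.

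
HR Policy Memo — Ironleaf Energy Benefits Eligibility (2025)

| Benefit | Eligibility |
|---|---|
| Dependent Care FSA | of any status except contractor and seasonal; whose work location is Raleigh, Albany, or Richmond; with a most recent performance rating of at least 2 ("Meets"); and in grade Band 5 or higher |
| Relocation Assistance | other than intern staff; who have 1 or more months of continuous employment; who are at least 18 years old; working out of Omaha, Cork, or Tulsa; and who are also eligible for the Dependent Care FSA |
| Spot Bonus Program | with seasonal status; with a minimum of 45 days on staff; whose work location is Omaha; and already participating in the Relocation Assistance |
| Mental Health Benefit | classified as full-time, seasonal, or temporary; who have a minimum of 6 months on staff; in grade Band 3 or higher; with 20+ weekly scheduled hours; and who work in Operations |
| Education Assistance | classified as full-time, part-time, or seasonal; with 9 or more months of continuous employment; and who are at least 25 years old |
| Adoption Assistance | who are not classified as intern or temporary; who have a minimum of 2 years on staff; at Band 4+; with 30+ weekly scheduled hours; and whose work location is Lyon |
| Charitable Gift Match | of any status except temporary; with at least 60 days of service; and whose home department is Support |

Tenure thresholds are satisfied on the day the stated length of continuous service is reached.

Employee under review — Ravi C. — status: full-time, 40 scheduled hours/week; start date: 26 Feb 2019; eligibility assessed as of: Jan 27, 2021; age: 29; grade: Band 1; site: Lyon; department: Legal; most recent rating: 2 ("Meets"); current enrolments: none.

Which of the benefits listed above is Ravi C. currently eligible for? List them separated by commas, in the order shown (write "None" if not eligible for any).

Education Assistance

Service from 26 Feb 2019 to Jan 27, 2021: 701 days.
Dependent Care FSA — status full-time ✓ (not excluded); site Lyon ✗ (not Raleigh, Albany, or Richmond) → not eligible.
Relocation Assistance — status full-time ✓ (not excluded); service 701 days ≥ 1 month (≈30 days) ✓; age 29 ≥ 18 ✓; site Lyon ✗ (not Omaha, Cork, or Tulsa) → not eligible.
Spot Bonus Program — status full-time ✗ (requires seasonal) → not eligible.
Mental Health Benefit — status full-time ✓; service 701 days ≥ 6 months (≈180 days) ✓; grade Band 1 < Band 3 ✗ → not eligible.
Education Assistance — status full-time ✓; service 701 days ≥ 9 months (≈270 days) ✓; age 29 ≥ 25 ✓ → eligible.
Adoption Assistance — status full-time ✓ (not excluded); service 701 days < 2 years (≈730 days) ✗ → not eligible.
Charitable Gift Match — status full-time ✓ (not excluded); service 701 days ≥ 60 days ✓; dept Legal ✗ → not eligible.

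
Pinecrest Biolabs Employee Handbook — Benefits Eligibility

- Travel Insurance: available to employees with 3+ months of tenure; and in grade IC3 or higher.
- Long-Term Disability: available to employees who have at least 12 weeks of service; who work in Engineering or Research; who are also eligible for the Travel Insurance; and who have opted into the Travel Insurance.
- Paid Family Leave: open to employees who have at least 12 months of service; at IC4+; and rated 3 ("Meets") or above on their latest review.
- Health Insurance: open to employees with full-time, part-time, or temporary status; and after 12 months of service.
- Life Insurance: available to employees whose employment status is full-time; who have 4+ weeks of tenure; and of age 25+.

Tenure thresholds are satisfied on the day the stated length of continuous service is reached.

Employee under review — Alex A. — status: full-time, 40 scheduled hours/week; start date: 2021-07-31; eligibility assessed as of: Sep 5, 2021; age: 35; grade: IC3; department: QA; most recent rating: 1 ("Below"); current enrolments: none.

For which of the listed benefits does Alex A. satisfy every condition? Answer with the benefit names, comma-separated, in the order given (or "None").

Life Insurance

Service from 2021-07-31 to Sep 5, 2021: 36 days.
Travel Insurance — service 36 days < 3 months (≈90 days) ✗ → not eligible.
Long-Term Disability — service 36 days < 12 weeks (≈84 days) ✗ → not eligible.
Paid Family Leave — service 36 days < 12 months (≈360 days) ✗ → not eligible.
Health Insurance — status full-time ✓; service 36 days < 12 months (≈360 days) ✗ → not eligible.
Life Insurance — status full-time ✓; service 36 days ≥ 4 weeks (≈28 days) ✓; age 35 ≥ 25 ✓ → eligible.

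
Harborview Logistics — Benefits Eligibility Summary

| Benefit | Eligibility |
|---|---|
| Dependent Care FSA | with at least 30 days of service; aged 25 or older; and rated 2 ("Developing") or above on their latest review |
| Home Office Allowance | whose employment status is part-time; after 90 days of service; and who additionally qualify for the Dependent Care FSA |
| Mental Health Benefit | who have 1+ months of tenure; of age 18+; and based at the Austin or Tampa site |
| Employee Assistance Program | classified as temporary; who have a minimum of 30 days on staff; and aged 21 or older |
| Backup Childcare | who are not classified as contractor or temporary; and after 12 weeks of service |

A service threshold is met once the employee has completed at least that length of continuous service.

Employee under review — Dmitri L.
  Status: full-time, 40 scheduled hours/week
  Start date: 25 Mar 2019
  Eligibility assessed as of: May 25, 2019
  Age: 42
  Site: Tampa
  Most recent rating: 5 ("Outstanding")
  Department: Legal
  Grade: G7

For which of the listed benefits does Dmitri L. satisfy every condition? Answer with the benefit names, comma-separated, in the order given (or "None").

Service from 25 Mar 2019 to May 25, 2019: 61 days.
Dependent Care FSA — service 61 days ≥ 30 days ✓; age 42 ≥ 25 ✓; rating 5 ≥ 2 ✓ → eligible.
Home Office Allowance — status full-time ✗ (requires part-time) → not eligible.
Mental Health Benefit — service 61 days ≥ 1 month (≈30 days) ✓; age 42 ≥ 18 ✓; site Tampa ✓ → eligible.
Employee Assistance Program — status full-time ✗ (requires temporary) → not eligible.
Backup Childcare — status full-time ✓ (not excluded); service 61 days < 12 weeks (≈84 days) ✗ → not eligible.

Dependent Care FSA, Mental Health Benefit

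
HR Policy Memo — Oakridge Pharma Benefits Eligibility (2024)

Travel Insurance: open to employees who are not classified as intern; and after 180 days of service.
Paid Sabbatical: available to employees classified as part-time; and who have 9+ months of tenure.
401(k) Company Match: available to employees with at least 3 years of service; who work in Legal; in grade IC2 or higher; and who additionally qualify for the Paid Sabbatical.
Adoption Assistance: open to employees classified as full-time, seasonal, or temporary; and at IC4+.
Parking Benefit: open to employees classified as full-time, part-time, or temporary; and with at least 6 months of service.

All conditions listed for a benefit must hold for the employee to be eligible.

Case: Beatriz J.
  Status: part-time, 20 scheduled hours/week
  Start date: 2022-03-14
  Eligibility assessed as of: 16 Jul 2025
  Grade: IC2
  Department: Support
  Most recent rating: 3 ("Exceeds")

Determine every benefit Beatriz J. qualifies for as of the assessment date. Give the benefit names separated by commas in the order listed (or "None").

Travel Insurance, Paid Sabbatical, Parking Benefit

Service from 2022-03-14 to 16 Jul 2025: 1220 days.
Travel Insurance — status part-time ✓ (not excluded); service 1220 days ≥ 180 days ✓ → eligible.
Paid Sabbatical — status part-time ✓; service 1220 days ≥ 9 months (≈270 days) ✓ → eligible.
401(k) Company Match — service 1220 days ≥ 3 years (≈1095 days) ✓; dept Support ✗ → not eligible.
Adoption Assistance — status part-time ✗ (requires full-time, seasonal, or temporary) → not eligible.
Parking Benefit — status part-time ✓; service 1220 days ≥ 6 months (≈180 days) ✓ → eligible.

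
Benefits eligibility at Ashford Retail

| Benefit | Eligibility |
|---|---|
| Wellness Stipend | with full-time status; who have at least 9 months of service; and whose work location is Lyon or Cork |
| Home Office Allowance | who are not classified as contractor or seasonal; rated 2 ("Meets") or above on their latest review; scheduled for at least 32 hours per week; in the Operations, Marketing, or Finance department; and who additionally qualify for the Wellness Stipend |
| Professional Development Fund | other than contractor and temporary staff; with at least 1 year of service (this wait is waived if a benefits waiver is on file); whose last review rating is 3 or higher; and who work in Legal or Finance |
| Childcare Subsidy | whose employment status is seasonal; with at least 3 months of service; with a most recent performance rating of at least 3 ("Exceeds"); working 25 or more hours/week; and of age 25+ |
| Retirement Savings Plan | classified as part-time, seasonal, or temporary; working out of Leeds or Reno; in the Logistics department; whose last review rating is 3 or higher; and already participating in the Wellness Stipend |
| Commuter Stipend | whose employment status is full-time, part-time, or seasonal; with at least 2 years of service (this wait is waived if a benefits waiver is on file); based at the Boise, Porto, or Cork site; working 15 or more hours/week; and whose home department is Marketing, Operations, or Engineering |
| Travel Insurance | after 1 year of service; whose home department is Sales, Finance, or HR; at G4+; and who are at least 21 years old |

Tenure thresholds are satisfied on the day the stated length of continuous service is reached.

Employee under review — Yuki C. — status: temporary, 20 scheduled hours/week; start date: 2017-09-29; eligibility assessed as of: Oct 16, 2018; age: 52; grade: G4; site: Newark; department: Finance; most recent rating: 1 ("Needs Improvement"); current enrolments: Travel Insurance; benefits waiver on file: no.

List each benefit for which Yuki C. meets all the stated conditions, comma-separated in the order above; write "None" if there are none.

Service from 2017-09-29 to Oct 16, 2018: 382 days.
Wellness Stipend — status temporary ✗ (requires full-time) → not eligible.
Home Office Allowance — status temporary ✓ (not excluded); rating 1 < 2 ✗ → not eligible.
Professional Development Fund — status temporary ✗ (excluded) → not eligible.
Childcare Subsidy — status temporary ✗ (requires seasonal) → not eligible.
Retirement Savings Plan — status temporary ✓; site Newark ✗ (not Leeds or Reno) → not eligible.
Commuter Stipend — status temporary ✗ (requires full-time, part-time, or seasonal) → not eligible.
Travel Insurance — service 382 days ≥ 1 year (≈365 days) ✓; dept Finance ✓; grade G4 ≥ G4 ✓; age 52 ≥ 21 ✓ → eligible.

Travel Insurance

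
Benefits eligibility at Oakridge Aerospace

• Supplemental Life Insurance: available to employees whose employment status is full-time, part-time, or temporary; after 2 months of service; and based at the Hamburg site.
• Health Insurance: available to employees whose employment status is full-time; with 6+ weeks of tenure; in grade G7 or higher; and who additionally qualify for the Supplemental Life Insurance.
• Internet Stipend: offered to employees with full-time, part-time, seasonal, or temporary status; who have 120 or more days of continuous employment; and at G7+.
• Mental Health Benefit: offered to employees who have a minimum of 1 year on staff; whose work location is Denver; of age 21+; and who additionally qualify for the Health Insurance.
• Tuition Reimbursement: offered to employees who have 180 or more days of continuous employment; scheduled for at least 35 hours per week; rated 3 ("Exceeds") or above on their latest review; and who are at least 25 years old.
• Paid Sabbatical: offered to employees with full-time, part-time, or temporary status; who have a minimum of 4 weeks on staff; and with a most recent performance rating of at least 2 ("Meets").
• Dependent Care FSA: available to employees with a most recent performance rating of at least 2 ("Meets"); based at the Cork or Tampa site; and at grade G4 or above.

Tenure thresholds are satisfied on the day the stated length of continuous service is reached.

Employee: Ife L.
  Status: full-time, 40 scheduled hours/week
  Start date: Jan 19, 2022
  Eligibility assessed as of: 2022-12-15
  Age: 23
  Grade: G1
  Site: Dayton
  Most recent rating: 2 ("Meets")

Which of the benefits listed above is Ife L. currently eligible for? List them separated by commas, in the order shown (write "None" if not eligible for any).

Paid Sabbatical

Service from Jan 19, 2022 to 2022-12-15: 330 days.
Supplemental Life Insurance — status full-time ✓; service 330 days ≥ 2 months (≈60 days) ✓; site Dayton ✗ (not Hamburg) → not eligible.
Health Insurance — status full-time ✓; service 330 days ≥ 6 weeks (≈42 days) ✓; grade G1 < G7 ✗ → not eligible.
Internet Stipend — status full-time ✓; service 330 days ≥ 120 days ✓; grade G1 < G7 ✗ → not eligible.
Mental Health Benefit — service 330 days < 1 year (≈365 days) ✗ → not eligible.
Tuition Reimbursement — service 330 days ≥ 180 days ✓; 40 hrs/wk ≥ 35 ✓; rating 2 < 3 ✗ → not eligible.
Paid Sabbatical — status full-time ✓; service 330 days ≥ 4 weeks (≈28 days) ✓; rating 2 ≥ 2 ✓ → eligible.
Dependent Care FSA — rating 2 ≥ 2 ✓; site Dayton ✗ (not Cork or Tampa) → not eligible.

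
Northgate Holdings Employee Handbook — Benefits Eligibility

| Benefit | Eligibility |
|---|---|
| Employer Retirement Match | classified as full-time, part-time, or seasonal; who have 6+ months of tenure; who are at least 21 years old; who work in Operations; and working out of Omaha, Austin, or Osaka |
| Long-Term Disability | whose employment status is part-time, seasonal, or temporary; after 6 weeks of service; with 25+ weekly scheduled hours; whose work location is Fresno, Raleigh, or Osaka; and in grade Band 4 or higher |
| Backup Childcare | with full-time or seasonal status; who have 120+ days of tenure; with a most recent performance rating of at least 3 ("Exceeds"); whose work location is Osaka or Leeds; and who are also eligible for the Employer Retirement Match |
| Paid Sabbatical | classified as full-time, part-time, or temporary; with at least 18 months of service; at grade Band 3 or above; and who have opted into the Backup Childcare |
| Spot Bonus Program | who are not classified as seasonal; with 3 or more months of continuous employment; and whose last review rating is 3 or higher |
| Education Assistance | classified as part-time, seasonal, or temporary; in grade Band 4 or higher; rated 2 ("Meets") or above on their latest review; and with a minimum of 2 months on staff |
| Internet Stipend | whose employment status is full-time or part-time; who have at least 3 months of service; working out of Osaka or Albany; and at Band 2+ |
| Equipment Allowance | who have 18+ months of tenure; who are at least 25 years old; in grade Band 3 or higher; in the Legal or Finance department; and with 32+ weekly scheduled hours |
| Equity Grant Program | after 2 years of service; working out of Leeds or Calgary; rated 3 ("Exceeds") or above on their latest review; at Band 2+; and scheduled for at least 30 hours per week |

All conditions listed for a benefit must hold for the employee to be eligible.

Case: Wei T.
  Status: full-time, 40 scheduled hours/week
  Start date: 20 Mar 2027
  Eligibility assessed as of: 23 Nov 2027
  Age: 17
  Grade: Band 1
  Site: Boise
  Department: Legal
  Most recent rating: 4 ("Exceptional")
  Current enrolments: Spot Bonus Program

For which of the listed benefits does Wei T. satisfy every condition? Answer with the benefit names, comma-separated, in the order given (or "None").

Service from 20 Mar 2027 to 23 Nov 2027: 248 days.
Employer Retirement Match — status full-time ✓; service 248 days ≥ 6 months (≈180 days) ✓; age 17 < 21 ✗ → not eligible.
Long-Term Disability — status full-time ✗ (requires part-time, seasonal, or temporary) → not eligible.
Backup Childcare — status full-time ✓; service 248 days ≥ 120 days ✓; rating 4 ≥ 3 ✓; site Boise ✗ (not Osaka or Leeds) → not eligible.
Paid Sabbatical — status full-time ✓; service 248 days < 18 months (≈540 days) ✗ → not eligible.
Spot Bonus Program — status full-time ✓ (not excluded); service 248 days ≥ 3 months (≈90 days) ✓; rating 4 ≥ 3 ✓ → eligible.
Education Assistance — status full-time ✗ (requires part-time, seasonal, or temporary) → not eligible.
Internet Stipend — status full-time ✓; service 248 days ≥ 3 months (≈90 days) ✓; site Boise ✗ (not Osaka or Albany) → not eligible.
Equipment Allowance — service 248 days < 18 months (≈540 days) ✗ → not eligible.
Equity Grant Program — service 248 days < 2 years (≈730 days) ✗ → not eligible.

Spot Bonus Program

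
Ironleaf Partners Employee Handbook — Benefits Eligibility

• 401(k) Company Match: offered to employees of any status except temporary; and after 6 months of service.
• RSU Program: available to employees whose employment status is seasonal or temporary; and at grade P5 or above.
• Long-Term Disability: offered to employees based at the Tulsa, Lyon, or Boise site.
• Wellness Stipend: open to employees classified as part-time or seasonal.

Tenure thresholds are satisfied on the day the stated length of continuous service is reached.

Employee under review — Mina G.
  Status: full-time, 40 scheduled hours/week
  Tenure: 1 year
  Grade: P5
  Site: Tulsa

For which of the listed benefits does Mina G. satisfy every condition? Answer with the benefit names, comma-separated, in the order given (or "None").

401(k) Company Match, Long-Term Disability

401(k) Company Match — status full-time ✓ (not excluded); service 1 year ≥ 6 months (≈180 days) ✓ → eligible.
RSU Program — status full-time ✗ (requires seasonal or temporary) → not eligible.
Long-Term Disability — site Tulsa ✓ → eligible.
Wellness Stipend — status full-time ✗ (requires part-time or seasonal) → not eligible.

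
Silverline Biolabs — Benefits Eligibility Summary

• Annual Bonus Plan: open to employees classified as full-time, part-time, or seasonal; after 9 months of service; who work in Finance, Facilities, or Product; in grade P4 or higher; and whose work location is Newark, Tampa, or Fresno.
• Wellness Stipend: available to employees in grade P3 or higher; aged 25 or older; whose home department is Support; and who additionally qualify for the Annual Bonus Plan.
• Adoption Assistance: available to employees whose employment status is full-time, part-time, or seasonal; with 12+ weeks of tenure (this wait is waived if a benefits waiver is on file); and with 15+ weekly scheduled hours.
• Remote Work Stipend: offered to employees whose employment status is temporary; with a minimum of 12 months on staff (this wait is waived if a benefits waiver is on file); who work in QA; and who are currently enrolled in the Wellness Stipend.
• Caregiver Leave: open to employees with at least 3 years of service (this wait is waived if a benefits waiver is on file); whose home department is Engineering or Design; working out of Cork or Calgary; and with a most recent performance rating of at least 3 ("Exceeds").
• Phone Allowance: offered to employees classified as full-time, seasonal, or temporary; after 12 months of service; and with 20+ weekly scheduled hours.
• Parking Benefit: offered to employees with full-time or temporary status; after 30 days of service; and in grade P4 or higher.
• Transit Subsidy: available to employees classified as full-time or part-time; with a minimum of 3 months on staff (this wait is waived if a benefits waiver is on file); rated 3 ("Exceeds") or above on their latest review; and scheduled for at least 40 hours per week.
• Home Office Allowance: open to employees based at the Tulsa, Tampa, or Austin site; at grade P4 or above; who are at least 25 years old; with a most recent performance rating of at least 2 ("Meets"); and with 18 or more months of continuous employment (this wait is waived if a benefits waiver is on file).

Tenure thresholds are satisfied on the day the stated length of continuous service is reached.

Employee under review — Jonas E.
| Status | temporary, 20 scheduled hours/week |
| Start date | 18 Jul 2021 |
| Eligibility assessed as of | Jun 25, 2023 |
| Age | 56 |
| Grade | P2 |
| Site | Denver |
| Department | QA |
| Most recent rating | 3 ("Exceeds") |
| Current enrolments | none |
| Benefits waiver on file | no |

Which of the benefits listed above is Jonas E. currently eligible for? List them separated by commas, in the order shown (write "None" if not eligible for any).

Phone Allowance

Service from 18 Jul 2021 to Jun 25, 2023: 707 days.
Annual Bonus Plan — status temporary ✗ (requires full-time, part-time, or seasonal) → not eligible.
Wellness Stipend — grade P2 < P3 ✗ → not eligible.
Adoption Assistance — status temporary ✗ (requires full-time, part-time, or seasonal) → not eligible.
Remote Work Stipend — status temporary ✓; no waiver, service 707 days ≥ 12 months (≈360 days) ✓; dept QA ✓; not enrolled in Wellness Stipend ✗ → not eligible.
Caregiver Leave — no waiver, service 707 days < 3 years (≈1095 days) ✗ → not eligible.
Phone Allowance — status temporary ✓; service 707 days ≥ 12 months (≈360 days) ✓; 20 hrs/wk ≥ 20 ✓ → eligible.
Parking Benefit — status temporary ✓; service 707 days ≥ 30 days ✓; grade P2 < P4 ✗ → not eligible.
Transit Subsidy — status temporary ✗ (requires full-time or part-time) → not eligible.
Home Office Allowance — site Denver ✗ (not Tulsa, Tampa, or Austin) → not eligible.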